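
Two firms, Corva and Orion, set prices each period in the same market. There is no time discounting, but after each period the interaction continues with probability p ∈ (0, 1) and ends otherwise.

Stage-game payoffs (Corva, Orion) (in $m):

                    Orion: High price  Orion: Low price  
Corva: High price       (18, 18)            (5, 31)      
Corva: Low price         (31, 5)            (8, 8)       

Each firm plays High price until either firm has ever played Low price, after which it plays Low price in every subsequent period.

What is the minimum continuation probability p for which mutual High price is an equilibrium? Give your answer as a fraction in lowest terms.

With no time discounting, the continuation probability p plays the role of the discount factor.
Grim-trigger IC: 18/(1−p) ≥ 31 + 8p/(1−p) ⇒ p ≥ (31−18)/(31−8) = 13/23.

13/23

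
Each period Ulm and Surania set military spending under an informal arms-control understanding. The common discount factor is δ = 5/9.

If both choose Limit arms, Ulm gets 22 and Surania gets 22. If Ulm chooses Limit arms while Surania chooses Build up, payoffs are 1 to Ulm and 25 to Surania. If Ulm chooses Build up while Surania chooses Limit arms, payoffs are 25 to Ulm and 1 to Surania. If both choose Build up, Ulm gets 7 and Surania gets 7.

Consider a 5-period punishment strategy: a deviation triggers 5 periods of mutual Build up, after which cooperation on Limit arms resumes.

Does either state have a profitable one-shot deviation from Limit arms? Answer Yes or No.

Comparing payoff streams over the 6 periods until play realigns: cooperate → 22(1+δ+…+δ^5); deviate → 25 + 7(δ+…+δ^5).
Cooperation is sustained iff (22−7)(δ+…+δ^5) ≥ 25−22.
δ+…+δ^5 = 5/9·(1−(5/9)^5)/(1−5/9) = 1.1838, and (25−22)/(22−7) = 0.2000.
1.1838 ≥ 0.2000, so cooperation is sustainable.

No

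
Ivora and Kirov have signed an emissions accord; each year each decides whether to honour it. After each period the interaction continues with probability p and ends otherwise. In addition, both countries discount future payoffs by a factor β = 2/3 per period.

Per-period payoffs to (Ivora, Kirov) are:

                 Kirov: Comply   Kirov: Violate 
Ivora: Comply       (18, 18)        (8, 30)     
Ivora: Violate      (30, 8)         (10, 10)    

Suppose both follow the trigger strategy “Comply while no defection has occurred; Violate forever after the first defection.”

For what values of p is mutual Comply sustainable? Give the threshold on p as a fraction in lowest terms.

With continuation probability p and discount β, the effective per-period discount factor is βp.
Grim-trigger IC: βp ≥ (30−18)/(30−10) = 3/5.
So p ≥ (3/5)/(2/3) = 9/10.

9/10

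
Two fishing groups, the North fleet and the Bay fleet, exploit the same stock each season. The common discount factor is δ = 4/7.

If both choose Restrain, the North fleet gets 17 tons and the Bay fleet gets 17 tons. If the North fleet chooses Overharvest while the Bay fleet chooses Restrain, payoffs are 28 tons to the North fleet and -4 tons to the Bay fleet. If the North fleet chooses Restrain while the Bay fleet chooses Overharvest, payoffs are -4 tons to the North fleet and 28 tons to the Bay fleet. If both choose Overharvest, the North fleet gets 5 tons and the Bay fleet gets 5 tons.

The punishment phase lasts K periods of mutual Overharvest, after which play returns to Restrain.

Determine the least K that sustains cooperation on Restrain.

3

IC: δ(1−δ^K)/(1−δ) ≥ (28−17)/(17−5) = 11/12.
With δ = 4/7: need 1 − δ^K ≥ 11/12·(1−4/7)/(4/7), i.e. δ^K ≤ 0.3125.
Since (4/7)^2 = 0.3265 and (4/7)^3 = 0.1866, the smallest such K is 3.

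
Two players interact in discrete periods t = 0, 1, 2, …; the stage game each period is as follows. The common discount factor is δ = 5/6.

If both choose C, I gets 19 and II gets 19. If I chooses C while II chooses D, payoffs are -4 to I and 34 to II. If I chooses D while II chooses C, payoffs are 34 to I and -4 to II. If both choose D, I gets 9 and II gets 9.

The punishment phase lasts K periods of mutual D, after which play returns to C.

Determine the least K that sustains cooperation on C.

2

No profitable deviation requires (19−9)(δ+…+δ^K) ≥ 34−19, i.e. δ+…+δ^K ≥ 3/2 ≈ 1.5000.
With δ = 5/6, the partial sums are K=1: 0.8333, K=2: 1.5278.
K = 2 is the first length at which the sum reaches 1.5000.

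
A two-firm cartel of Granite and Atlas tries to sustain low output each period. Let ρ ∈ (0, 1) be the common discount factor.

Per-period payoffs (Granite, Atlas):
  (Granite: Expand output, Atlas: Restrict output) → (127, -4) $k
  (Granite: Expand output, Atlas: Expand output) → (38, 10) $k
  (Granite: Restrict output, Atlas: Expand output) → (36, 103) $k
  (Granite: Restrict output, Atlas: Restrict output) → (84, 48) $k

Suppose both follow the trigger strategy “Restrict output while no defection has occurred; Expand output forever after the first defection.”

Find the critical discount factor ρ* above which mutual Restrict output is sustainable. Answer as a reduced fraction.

For Granite: deviation gain 127−84 = 43, per-period punishment loss 84−38 = 46. IC gives ρ ≥ 43/89.
For Atlas: gain 55, loss 38 per period, so ρ ≥ 55/93.
The tighter constraint is Atlas's, so cooperation needs ρ ≥ 55/93.

55/93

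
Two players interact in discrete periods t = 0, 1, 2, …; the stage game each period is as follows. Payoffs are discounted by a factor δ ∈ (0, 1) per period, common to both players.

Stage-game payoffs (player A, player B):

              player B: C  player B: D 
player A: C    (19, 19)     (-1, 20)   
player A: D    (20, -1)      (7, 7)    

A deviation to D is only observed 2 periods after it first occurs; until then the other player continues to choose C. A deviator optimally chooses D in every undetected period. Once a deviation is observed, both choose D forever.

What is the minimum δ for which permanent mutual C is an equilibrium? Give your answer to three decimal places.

0.277

A deviator earns 20 for 2 periods, then 7 forever; cooperating earns 19 forever. Multiplying the IC by (1−δ):
19 ≥ 20(1−δ^2) + 7δ^2, so 13·δ^2 ≥ 1 and δ^2 ≥ 1/13.
δ ≥ (1/13)^(1/2) ≈ 0.277.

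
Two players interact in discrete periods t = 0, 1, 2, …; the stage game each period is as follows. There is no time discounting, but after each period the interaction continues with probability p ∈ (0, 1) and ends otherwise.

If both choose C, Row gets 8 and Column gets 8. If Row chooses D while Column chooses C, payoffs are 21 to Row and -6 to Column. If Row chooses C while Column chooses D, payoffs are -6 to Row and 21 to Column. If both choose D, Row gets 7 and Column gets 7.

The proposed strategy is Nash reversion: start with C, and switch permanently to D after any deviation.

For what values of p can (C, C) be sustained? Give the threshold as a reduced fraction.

Expected cooperation value is 8 + p·8 + p²·8 + … = 8/(1−p); deviation gives 21 + p·7/(1−p).
8 ≥ 21(1−p) + 7p ⇒ 14p ≥ 13 ⇒ p ≥ 13/14.

13/14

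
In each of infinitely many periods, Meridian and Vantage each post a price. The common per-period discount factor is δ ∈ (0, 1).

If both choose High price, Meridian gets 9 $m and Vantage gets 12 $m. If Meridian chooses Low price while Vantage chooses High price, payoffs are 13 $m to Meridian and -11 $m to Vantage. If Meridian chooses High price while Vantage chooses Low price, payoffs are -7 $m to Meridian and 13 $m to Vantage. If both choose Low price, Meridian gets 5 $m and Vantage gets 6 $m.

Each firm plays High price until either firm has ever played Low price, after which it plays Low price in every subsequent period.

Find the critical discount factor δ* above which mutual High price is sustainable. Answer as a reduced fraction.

For Meridian: deviation gain 13−9 = 4, per-period punishment loss 9−5 = 4. IC gives δ ≥ 4/8 = 1/2.
For Vantage: gain 1, loss 6 per period, so δ ≥ 1/7.
The tighter constraint is Meridian's, so cooperation needs δ ≥ 1/2.

1/2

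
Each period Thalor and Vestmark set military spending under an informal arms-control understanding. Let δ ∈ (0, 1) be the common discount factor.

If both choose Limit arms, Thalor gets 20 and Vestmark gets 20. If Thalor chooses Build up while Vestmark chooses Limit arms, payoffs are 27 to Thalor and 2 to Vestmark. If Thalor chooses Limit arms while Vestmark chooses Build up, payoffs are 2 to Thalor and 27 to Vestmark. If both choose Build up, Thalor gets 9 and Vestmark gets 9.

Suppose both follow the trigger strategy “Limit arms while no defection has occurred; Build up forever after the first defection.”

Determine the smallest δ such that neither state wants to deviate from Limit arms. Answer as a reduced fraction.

7/18

One-period gain from deviating is 27 − 20 = 7. The loss is 20 − 9 = 11 in every subsequent period, with present value 11·δ/(1−δ).
Deviation is unprofitable when 11·δ/(1−δ) ≥ 7, i.e. δ/(1−δ) ≥ 7/11.
Equivalently δ ≥ 7/(7+11) = 7/18.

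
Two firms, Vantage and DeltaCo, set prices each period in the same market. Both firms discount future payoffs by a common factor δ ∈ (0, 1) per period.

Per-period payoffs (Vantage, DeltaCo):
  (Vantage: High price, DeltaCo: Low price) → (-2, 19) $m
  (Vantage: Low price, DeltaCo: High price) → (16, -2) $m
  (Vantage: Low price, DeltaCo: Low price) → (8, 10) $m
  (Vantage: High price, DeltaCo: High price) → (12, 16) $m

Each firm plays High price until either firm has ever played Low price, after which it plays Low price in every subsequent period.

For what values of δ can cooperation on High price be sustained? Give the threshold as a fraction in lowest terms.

1/2

Vantage's threshold: (16−12)/(16−8) = 1/2.
DeltaCo's threshold: (19−16)/(19−10) = 1/3.
1/2 > 1/3, so Vantage binds and δ* = 1/2.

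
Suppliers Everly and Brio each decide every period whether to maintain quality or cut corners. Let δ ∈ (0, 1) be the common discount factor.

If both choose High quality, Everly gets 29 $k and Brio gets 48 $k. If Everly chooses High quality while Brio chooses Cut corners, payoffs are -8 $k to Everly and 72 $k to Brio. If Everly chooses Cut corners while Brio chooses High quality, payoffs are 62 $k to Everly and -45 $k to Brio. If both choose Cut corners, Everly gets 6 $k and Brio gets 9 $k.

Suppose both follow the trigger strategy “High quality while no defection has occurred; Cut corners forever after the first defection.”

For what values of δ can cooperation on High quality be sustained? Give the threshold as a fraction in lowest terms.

For Everly: deviation gain 62−29 = 33, per-period punishment loss 29−6 = 23. IC gives δ ≥ 33/56.
For Brio: gain 24, loss 39 per period, so δ ≥ 24/63 = 8/21.
The tighter constraint is Everly's, so cooperation needs δ ≥ 33/56.

33/56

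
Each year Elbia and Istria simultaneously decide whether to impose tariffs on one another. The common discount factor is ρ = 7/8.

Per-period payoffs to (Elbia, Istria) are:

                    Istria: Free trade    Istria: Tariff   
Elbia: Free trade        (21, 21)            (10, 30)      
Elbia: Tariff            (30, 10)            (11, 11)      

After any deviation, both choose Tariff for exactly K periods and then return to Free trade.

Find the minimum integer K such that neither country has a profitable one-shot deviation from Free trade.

2

IC: ρ(1−ρ^K)/(1−ρ) ≥ (30−21)/(21−11) = 9/10.
With ρ = 7/8: need 1 − ρ^K ≥ 9/10·(1−7/8)/(7/8), i.e. ρ^K ≤ 0.8714.
Since (7/8)^1 = 0.8750 and (7/8)^2 = 0.7656, the smallest such K is 2.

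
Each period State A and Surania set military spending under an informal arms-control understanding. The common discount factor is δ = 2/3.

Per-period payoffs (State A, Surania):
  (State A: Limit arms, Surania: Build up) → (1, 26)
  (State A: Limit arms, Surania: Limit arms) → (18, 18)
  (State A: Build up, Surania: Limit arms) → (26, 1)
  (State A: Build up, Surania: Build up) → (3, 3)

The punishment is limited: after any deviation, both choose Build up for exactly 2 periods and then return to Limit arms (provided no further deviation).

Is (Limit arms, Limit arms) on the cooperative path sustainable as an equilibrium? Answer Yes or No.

Yes

Comparing payoff streams over the 3 periods until play realigns: cooperate → 18(1+δ+…+δ^2); deviate → 26 + 3(δ+…+δ^2).
Cooperation is sustained iff (18−3)(δ+…+δ^2) ≥ 26−18.
δ+…+δ^2 = 2/3·(1−(2/3)^2)/(1−2/3) = 1.1111, and (26−18)/(18−3) = 0.5333.
1.1111 ≥ 0.5333, so cooperation is sustainable.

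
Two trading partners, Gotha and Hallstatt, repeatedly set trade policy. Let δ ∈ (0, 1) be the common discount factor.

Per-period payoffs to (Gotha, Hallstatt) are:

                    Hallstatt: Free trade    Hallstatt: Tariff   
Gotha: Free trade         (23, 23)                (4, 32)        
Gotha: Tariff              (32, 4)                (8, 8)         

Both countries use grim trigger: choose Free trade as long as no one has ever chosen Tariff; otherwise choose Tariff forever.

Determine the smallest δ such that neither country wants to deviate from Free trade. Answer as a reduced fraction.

23/(1−δ) ≥ 32 + 8δ/(1−δ)
23 ≥ 32 − 24δ
δ ≥ 9/24 = 3/8.

3/8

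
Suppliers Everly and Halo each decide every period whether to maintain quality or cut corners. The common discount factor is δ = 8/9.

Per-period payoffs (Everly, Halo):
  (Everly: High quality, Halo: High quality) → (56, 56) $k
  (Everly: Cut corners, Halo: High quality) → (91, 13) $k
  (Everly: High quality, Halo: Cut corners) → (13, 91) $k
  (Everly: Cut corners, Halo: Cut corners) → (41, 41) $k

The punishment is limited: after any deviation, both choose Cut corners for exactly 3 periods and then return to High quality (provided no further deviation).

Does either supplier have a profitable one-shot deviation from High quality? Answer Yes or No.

No

IC: δ+…+δ^3 ≥ (91−56)/(56−41) = 7/3.
At δ = 8/9: partial sum = 2.3813 ≥ 2.3333. Cooperation sustainable.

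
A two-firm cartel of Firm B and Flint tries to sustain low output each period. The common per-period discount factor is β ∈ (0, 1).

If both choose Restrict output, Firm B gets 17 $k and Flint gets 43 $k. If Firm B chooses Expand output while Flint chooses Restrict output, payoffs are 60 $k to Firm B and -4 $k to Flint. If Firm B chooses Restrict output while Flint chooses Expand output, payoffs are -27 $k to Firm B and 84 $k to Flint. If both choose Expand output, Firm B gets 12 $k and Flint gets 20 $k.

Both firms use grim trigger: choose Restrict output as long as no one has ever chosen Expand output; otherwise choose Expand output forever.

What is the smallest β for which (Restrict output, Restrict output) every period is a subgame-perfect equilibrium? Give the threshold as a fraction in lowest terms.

43/48

Firm B's threshold: (60−17)/(60−12) = 43/48.
Flint's threshold: (84−43)/(84−20) = 41/64.
43/48 > 41/64, so Firm B binds and β* = 43/48.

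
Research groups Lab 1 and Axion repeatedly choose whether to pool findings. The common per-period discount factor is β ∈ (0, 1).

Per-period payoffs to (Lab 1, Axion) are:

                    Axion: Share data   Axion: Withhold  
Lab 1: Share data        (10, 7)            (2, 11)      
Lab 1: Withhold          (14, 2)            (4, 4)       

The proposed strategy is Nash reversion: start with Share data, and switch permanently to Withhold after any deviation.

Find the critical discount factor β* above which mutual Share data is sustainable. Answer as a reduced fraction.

Lab 1's threshold: (14−10)/(14−4) = 2/5.
Axion's threshold: (11−7)/(11−4) = 4/7.
2/5 < 4/7, so Axion binds and β* = 4/7.

4/7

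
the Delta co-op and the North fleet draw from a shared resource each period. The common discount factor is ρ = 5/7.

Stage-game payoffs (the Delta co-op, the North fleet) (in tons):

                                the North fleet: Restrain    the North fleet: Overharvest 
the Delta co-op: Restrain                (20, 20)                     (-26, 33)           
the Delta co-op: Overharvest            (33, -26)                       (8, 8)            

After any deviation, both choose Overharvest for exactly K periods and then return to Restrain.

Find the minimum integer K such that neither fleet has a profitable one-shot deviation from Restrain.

IC: ρ(1−ρ^K)/(1−ρ) ≥ (33−20)/(20−8) = 13/12.
With ρ = 5/7: need 1 − ρ^K ≥ 13/12·(1−5/7)/(5/7), i.e. ρ^K ≤ 0.5667.
Since (5/7)^1 = 0.7143 and (5/7)^2 = 0.5102, the smallest such K is 2.

2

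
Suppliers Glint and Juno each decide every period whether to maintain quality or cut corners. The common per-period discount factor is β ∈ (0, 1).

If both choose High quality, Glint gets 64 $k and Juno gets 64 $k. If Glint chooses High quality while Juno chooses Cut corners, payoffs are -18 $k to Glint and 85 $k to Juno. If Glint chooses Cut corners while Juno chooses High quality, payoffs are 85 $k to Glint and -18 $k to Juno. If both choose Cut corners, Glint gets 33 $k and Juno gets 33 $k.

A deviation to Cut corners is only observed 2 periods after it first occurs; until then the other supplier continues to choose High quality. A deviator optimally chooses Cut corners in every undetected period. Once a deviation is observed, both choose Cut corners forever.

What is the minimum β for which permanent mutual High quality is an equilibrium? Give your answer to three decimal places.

The best deviation is to choose Cut corners for all 2 undetected periods, earning 85 each, then 33 forever once detected.
Deviation value: 85(1−β^2)/(1−β) + 33β^2/(1−β); cooperation value: 64/(1−β).
IC: 64 ≥ 85(1−β^2) + 33β^2 = 85 − 52β^2.
So β^2 ≥ 21/52, giving β ≥ (21/52)^(1/2) ≈ 0.635.

0.635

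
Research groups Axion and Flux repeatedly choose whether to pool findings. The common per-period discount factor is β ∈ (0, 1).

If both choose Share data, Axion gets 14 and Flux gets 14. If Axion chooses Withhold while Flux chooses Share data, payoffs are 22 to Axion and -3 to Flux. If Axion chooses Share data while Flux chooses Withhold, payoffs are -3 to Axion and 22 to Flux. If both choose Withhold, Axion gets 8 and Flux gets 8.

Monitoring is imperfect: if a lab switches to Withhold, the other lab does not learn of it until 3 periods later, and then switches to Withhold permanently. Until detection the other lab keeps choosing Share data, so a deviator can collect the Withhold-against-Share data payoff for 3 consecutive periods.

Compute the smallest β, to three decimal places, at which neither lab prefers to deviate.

A deviator earns 22 for 3 periods, then 8 forever; cooperating earns 14 forever. Multiplying the IC by (1−β):
14 ≥ 22(1−β^3) + 8β^3, so 14·β^3 ≥ 8 and β^3 ≥ 4/7.
β ≥ (4/7)^(1/3) ≈ 0.830.

0.830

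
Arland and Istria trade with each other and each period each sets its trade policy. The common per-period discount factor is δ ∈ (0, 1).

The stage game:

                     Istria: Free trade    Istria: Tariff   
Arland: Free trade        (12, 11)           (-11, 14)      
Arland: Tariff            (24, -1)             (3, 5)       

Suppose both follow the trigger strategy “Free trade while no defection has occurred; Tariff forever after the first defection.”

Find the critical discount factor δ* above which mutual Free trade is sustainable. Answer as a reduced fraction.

For Arland: deviation gain 24−12 = 12, per-period punishment loss 12−3 = 9. IC gives δ ≥ 12/21 = 4/7.
For Istria: gain 3, loss 6 per period, so δ ≥ 3/9 = 1/3.
The tighter constraint is Arland's, so cooperation needs δ ≥ 4/7.

4/7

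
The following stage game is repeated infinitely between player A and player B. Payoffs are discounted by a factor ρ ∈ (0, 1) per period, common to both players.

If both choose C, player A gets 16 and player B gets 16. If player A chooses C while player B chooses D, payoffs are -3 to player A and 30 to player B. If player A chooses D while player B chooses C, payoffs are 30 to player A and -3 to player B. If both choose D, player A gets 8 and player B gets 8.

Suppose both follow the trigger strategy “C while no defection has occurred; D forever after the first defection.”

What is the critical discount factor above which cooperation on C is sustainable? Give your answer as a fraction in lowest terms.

7/11

Cooperation forever yields 16 each period: 16/(1−ρ).
Deviating yields 30 once, then 8 forever: 30 + 8ρ/(1−ρ).
No profitable deviation requires 16/(1−ρ) ≥ 30 + 8ρ/(1−ρ).
Multiplying by (1−ρ): 16 ≥ 30(1−ρ) + 8ρ = 30 − 22ρ.
So 22ρ ≥ 14, i.e. ρ ≥ 14/22 = 7/11.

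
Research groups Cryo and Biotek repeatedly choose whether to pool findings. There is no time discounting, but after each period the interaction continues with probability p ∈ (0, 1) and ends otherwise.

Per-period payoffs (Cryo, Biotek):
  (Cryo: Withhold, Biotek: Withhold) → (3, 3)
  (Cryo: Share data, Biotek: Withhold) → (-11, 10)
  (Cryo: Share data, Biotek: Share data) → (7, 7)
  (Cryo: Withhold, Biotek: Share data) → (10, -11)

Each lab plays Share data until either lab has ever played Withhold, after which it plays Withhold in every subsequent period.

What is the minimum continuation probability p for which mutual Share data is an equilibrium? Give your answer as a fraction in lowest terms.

3/7

With no time discounting, the continuation probability p plays the role of the discount factor.
Grim-trigger IC: 7/(1−p) ≥ 10 + 3p/(1−p) ⇒ p ≥ (10−7)/(10−3) = 3/7.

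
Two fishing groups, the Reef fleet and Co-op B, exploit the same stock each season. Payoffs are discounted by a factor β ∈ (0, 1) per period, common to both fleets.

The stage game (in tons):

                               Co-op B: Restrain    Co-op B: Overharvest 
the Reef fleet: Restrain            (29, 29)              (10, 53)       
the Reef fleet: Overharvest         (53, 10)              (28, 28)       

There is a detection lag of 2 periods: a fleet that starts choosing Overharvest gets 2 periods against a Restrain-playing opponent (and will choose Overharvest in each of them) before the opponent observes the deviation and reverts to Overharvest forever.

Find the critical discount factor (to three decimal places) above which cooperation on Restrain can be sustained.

The best deviation is to choose Overharvest for all 2 undetected periods, earning 53 each, then 28 forever once detected.
Deviation value: 53(1−β^2)/(1−β) + 28β^2/(1−β); cooperation value: 29/(1−β).
IC: 29 ≥ 53(1−β^2) + 28β^2 = 53 − 25β^2.
So β^2 ≥ 24/25, giving β ≥ (24/25)^(1/2) ≈ 0.980.

0.980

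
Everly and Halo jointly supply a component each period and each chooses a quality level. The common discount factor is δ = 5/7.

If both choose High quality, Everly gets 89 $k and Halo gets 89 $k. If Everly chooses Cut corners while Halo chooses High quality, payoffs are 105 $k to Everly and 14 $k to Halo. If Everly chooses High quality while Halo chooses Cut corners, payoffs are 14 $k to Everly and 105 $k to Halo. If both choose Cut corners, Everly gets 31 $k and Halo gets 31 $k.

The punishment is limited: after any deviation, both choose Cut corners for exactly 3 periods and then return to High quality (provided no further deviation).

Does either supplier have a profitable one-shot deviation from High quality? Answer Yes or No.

Comparing payoff streams over the 4 periods until play realigns: cooperate → 89(1+δ+…+δ^3); deviate → 105 + 31(δ+…+δ^3).
Cooperation is sustained iff (89−31)(δ+…+δ^3) ≥ 105−89.
δ+…+δ^3 = 5/7·(1−(5/7)^3)/(1−5/7) = 1.5889, and (105−89)/(89−31) = 0.2759.
1.5889 ≥ 0.2759, so cooperation is sustainable.

No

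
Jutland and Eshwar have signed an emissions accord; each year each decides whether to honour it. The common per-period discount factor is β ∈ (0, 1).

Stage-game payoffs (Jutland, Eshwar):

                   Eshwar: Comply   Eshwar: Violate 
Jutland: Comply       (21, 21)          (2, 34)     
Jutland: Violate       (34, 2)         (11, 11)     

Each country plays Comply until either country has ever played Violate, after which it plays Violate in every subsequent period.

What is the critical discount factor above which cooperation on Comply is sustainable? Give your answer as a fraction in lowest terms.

One-period gain from deviating is 34 − 21 = 13. The loss is 21 − 11 = 10 in every subsequent period, with present value 10·β/(1−β).
Deviation is unprofitable when 10·β/(1−β) ≥ 13, i.e. β/(1−β) ≥ 13/10.
Equivalently β ≥ 13/(13+10) = 13/23.

13/23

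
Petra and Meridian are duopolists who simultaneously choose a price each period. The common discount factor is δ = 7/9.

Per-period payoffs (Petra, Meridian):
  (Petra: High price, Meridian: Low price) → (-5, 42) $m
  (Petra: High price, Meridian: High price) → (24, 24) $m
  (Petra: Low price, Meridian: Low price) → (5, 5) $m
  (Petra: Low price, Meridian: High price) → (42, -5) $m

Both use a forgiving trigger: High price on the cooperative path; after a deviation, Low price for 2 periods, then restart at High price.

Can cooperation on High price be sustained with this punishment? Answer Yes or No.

Comparing payoff streams over the 3 periods until play realigns: cooperate → 24(1+δ+…+δ^2); deviate → 42 + 5(δ+…+δ^2).
Cooperation is sustained iff (24−5)(δ+…+δ^2) ≥ 42−24.
δ+…+δ^2 = 7/9·(1−(7/9)^2)/(1−7/9) = 1.3827, and (42−24)/(24−5) = 0.9474.
1.3827 ≥ 0.9474, so cooperation is sustainable.

Yes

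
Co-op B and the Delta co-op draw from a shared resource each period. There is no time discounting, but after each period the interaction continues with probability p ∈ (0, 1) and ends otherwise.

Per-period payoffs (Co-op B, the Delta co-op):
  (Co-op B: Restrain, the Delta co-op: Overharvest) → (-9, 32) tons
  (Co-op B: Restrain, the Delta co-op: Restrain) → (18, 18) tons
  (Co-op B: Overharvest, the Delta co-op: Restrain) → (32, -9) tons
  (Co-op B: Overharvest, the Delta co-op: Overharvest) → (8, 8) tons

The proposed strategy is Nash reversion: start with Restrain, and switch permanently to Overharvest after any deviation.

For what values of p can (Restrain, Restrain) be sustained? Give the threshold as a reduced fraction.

7/12

With no time discounting, the continuation probability p plays the role of the discount factor.
Grim-trigger IC: 18/(1−p) ≥ 32 + 8p/(1−p) ⇒ p ≥ (32−18)/(32−8) = 7/12.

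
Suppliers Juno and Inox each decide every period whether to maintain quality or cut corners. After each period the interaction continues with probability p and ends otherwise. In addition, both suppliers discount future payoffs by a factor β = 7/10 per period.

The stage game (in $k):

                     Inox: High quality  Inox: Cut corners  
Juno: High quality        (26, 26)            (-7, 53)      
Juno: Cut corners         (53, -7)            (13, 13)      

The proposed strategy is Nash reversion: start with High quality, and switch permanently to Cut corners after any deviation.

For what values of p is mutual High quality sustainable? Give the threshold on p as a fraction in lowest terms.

27/28

Expected continuation weight on next period's payoff is β·p = 7/10·p, which plays the role of the discount factor.
Cooperation requires 7/10·p ≥ (53−26)/(53−13) = 27/40, hence p ≥ 27/28.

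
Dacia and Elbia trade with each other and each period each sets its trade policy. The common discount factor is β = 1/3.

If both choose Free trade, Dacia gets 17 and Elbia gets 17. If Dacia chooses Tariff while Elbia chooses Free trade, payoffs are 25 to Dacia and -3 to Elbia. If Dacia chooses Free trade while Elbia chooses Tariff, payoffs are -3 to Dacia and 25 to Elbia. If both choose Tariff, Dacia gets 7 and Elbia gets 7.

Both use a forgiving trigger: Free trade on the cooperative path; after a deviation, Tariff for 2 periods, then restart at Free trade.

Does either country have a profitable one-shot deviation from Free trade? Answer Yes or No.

Yes

IC: β+…+β^2 ≥ (25−17)/(17−7) = 4/5.
At β = 1/3: partial sum = 0.4444 < 0.8000. Cooperation not sustainable.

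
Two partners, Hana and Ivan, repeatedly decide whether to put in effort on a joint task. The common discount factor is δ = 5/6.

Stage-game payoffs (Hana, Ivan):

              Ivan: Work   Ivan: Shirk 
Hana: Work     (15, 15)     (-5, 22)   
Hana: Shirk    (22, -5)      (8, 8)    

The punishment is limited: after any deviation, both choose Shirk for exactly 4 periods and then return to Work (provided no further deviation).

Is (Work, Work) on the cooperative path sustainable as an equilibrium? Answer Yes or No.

A one-shot deviation gives 22 now, then 8 for 4 periods, then back to 15.
Gain from deviating: (22−15) today; loss: (15−8) in each of the next 4 periods.
No-deviation condition: (15−8)(δ+…+δ^4) ≥ 22−15, i.e. δ+…+δ^4 ≥ 1.
At δ = 5/6: δ+…+δ^4 = 2.5887 ≥ 1.0000.
So cooperation is sustainable.

Yes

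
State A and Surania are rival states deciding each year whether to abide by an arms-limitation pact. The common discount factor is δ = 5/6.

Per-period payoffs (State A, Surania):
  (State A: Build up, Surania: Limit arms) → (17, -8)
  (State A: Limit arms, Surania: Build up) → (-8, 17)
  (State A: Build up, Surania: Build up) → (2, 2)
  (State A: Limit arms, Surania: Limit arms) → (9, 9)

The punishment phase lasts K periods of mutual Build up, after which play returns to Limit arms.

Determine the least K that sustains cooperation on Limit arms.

IC: δ(1−δ^K)/(1−δ) ≥ (17−9)/(9−2) = 8/7.
With δ = 5/6: need 1 − δ^K ≥ 8/7·(1−5/6)/(5/6), i.e. δ^K ≤ 0.7714.
Since (5/6)^1 = 0.8333 and (5/6)^2 = 0.6944, the smallest such K is 2.

2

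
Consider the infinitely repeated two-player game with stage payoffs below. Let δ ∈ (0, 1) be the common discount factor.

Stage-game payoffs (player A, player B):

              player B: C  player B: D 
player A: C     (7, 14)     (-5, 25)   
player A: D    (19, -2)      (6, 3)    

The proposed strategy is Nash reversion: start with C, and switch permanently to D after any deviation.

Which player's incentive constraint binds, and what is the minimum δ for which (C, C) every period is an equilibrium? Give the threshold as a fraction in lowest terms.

player A; δ ≥ 12/13

player A's threshold: (19−7)/(19−6) = 12/13.
player B's threshold: (25−14)/(25−3) = 1/2.
12/13 > 1/2, so player A binds and δ* = 12/13.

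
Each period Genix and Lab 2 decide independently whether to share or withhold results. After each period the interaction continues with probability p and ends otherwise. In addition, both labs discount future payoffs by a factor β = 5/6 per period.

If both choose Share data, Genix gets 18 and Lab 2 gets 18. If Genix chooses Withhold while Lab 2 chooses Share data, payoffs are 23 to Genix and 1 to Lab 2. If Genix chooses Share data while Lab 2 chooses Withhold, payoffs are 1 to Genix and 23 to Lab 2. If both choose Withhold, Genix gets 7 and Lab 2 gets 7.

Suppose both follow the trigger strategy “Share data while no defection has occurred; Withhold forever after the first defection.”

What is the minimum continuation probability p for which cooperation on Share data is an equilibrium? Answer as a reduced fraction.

With continuation probability p and discount β, the effective per-period discount factor is βp.
Grim-trigger IC: βp ≥ (23−18)/(23−7) = 5/16.
So p ≥ (5/16)/(5/6) = 3/8.

3/8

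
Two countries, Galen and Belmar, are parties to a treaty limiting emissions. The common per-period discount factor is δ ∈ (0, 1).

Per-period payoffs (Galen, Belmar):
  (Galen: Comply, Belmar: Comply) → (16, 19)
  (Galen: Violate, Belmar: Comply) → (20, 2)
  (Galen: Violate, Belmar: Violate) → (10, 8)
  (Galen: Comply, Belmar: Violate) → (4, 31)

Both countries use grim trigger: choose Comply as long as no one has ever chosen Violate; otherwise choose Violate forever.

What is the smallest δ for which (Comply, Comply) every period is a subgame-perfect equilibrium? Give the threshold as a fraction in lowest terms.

12/23

Galen: cooperation gives 16 each period; deviation gives 20 once then 10 forever.
  16/(1−δ) ≥ 20 + 10δ/(1−δ) ⇒ δ ≥ 4/10 = 2/5.
Belmar: cooperation gives 19 each period; deviation gives 31 once then 8 forever.
  δ ≥ 12/23.
Both must hold, so the binding constraint is Belmar's: δ ≥ 12/23.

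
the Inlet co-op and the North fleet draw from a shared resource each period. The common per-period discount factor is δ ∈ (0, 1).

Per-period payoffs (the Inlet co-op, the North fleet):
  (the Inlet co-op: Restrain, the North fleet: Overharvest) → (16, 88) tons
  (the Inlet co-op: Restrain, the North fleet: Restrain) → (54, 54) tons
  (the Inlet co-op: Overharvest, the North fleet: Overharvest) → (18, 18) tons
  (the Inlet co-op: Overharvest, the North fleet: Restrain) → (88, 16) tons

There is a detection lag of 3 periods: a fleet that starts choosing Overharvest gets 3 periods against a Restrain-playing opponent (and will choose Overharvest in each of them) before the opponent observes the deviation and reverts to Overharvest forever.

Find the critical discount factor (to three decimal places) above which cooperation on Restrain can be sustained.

A deviator earns 88 for 3 periods, then 18 forever; cooperating earns 54 forever. Multiplying the IC by (1−δ):
54 ≥ 88(1−δ^3) + 18δ^3, so 70·δ^3 ≥ 34 and δ^3 ≥ 17/35.
δ ≥ (17/35)^(1/3) ≈ 0.786.

0.786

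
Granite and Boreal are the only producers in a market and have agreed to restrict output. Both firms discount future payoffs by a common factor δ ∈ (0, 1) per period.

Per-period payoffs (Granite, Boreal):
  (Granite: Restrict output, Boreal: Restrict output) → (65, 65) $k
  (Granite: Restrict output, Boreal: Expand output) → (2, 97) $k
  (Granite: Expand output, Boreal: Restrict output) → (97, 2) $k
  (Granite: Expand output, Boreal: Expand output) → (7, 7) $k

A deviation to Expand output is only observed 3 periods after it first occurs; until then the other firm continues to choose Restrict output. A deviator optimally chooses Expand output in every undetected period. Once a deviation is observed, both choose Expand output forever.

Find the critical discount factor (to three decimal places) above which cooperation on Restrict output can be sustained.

The best deviation is to choose Expand output for all 3 undetected periods, earning 97 each, then 7 forever once detected.
Deviation value: 97(1−δ^3)/(1−δ) + 7δ^3/(1−δ); cooperation value: 65/(1−δ).
IC: 65 ≥ 97(1−δ^3) + 7δ^3 = 97 − 90δ^3.
So δ^3 ≥ 32/90 = 16/45, giving δ ≥ (16/45)^(1/3) ≈ 0.708.

0.708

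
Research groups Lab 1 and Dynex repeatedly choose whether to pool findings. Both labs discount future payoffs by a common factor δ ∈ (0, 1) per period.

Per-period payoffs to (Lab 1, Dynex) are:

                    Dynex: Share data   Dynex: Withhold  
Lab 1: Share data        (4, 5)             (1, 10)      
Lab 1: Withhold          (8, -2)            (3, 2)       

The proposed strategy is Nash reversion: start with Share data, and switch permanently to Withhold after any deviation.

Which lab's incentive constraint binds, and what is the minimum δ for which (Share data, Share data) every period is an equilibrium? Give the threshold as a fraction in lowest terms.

Lab 1: cooperation gives 4 each period; deviation gives 8 once then 3 forever.
  4/(1−δ) ≥ 8 + 3δ/(1−δ) ⇒ δ ≥ 4/5.
Dynex: cooperation gives 5 each period; deviation gives 10 once then 2 forever.
  δ ≥ 5/8.
Both must hold, so the binding constraint is Lab 1's: δ ≥ 4/5.

Lab 1; δ ≥ 4/5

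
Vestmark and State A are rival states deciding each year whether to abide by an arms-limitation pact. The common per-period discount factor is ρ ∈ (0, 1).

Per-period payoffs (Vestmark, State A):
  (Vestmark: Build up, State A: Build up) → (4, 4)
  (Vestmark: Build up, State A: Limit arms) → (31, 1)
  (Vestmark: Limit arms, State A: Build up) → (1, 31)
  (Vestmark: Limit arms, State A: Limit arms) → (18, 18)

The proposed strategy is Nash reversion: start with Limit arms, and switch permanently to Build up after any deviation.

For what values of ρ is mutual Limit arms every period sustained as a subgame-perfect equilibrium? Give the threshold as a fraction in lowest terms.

13/27

Cooperation forever yields 18 each period: 18/(1−ρ).
Deviating yields 31 once, then 4 forever: 31 + 4ρ/(1−ρ).
No profitable deviation requires 18/(1−ρ) ≥ 31 + 4ρ/(1−ρ).
Multiplying by (1−ρ): 18 ≥ 31(1−ρ) + 4ρ = 31 − 27ρ.
So 27ρ ≥ 13, i.e. ρ ≥ 13/27.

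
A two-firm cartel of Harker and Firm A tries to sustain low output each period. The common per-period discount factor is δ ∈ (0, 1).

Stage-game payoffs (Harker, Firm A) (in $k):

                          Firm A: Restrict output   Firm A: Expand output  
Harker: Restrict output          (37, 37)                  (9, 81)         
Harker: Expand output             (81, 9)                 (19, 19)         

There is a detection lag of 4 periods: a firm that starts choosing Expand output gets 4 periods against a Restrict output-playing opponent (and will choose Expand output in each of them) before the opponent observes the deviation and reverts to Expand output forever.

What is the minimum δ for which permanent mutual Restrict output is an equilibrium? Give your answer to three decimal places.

Deviating for the 4 undetected periods gains 81−37 = 44 per period over cooperation, then loses 37−19 = 18 per period forever once punishment starts.
Gain: 44(1 + δ + … + δ^3); loss: 18·δ^4/(1−δ).
No profitable deviation ⇔ 44(1−δ^4) ≤ 18·δ^4, i.e. δ^4 ≥ 44/(44+18) = 22/31.
Hence δ ≥ (22/31)^(1/4) ≈ 0.918.

0.918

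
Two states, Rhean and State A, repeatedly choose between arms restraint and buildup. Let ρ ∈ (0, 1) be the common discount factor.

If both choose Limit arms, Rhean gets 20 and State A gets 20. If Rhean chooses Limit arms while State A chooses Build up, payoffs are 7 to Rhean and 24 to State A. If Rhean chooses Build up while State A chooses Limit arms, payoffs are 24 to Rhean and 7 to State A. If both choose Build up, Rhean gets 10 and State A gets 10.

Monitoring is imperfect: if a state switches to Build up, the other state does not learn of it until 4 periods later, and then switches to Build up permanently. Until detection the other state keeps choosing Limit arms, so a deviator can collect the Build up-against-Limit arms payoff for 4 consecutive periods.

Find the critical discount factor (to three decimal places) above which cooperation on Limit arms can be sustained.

0.731

A deviator earns 24 for 4 periods, then 10 forever; cooperating earns 20 forever. Multiplying the IC by (1−ρ):
20 ≥ 24(1−ρ^4) + 10ρ^4, so 14·ρ^4 ≥ 4 and ρ^4 ≥ 2/7.
ρ ≥ (2/7)^(1/4) ≈ 0.731.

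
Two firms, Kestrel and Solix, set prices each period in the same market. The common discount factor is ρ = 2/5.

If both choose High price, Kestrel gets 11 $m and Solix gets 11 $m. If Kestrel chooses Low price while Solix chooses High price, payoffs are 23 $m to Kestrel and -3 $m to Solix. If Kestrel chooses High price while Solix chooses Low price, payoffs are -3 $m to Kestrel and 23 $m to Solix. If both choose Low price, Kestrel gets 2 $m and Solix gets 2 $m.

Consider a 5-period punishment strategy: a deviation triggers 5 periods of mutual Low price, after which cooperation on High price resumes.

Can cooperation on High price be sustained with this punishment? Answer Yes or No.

No

IC: ρ+…+ρ^5 ≥ (23−11)/(11−2) = 4/3.
At ρ = 2/5: partial sum = 0.6598 < 1.3333. Cooperation not sustainable.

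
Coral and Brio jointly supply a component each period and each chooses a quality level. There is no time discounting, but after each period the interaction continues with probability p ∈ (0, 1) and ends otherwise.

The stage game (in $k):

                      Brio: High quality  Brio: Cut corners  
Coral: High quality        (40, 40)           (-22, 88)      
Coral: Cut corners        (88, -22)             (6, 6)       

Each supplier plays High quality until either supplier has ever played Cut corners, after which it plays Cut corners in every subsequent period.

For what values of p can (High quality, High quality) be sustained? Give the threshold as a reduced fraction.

24/41

With no time discounting, the continuation probability p plays the role of the discount factor.
Grim-trigger IC: 40/(1−p) ≥ 88 + 6p/(1−p) ⇒ p ≥ (88−40)/(88−6) = 24/41.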